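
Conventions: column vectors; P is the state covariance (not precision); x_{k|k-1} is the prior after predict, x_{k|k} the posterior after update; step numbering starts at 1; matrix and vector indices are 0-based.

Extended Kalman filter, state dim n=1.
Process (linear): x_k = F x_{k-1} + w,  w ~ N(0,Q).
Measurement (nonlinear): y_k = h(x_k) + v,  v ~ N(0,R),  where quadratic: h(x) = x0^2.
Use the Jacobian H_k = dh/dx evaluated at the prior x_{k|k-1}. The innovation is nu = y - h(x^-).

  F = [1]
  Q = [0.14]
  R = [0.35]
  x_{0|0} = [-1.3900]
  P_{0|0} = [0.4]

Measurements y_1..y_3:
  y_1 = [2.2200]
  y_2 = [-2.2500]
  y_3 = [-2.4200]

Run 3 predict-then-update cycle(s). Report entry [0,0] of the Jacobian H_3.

step 1: x^-=[-1.3900]  P^-=[0.5400]  H_jac=[-2.7800]  S=[4.5233]  K=[-0.3319]  nu=[0.2879]  x^+=[-1.4855]  P^+=[0.0418]
step 2: x^-=[-1.4855]  P^-=[0.1818]  H_jac=[-2.9711]  S=[1.9547]  K=[-0.2763]  nu=[-4.4569]  x^+=[-0.2541]  P^+=[0.0325]
step 3: x^-=[-0.2541]  P^-=[0.1725]  H_jac=[-0.5082]  S=[0.3946]  K=[-0.2222]  nu=[-2.4846]  x^+=[0.2981]  P^+=[0.1531]

H_jac[0,0] = -0.5082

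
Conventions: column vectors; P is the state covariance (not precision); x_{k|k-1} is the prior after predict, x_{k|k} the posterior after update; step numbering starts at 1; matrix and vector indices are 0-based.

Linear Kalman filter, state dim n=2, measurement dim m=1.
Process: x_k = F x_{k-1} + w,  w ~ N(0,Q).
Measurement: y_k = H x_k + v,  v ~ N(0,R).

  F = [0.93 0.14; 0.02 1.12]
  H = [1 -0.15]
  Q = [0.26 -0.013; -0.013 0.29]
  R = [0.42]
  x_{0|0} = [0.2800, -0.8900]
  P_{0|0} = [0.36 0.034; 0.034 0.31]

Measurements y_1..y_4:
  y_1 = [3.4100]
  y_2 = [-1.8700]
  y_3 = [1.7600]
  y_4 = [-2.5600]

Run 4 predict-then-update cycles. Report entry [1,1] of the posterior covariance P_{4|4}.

P_post[1,1] = 2.4186

step 1: x^-=[0.1358, -0.9912]  P^-=[0.5863 0.0778; 0.0778 0.6805]  S=[0.9983]  K=[0.5756; -0.0243]  nu=[3.1255]  x^+=[1.9349, -1.0672]  P^+=[0.2555 0.0918; 0.0918 0.6799]
step 2: x^-=[1.6501, -1.1565]  P^-=[0.5182 0.1942; 0.1942 1.1471]  S=[0.9058]  K=[0.5400; 0.0245]  nu=[-3.6936]  x^+=[-0.3444, -1.2469]  P^+=[0.2541 0.1823; 0.1823 1.1466]
step 3: x^-=[-0.4948, -1.4034]  P^-=[0.5497 0.3619; 0.3619 1.7366]  S=[0.9002]  K=[0.5504; 0.1126]  nu=[2.0443]  x^+=[0.6303, -1.1732]  P^+=[0.2771 0.3061; 0.3061 1.7251]
step 4: x^-=[0.4219, -1.3013]  P^-=[0.6131 0.5823; 0.5823 2.4678]  S=[0.9140]  K=[0.5753; 0.2321]  nu=[-3.1771]  x^+=[-1.4058, -2.0388]  P^+=[0.3107 0.4603; 0.4603 2.4186]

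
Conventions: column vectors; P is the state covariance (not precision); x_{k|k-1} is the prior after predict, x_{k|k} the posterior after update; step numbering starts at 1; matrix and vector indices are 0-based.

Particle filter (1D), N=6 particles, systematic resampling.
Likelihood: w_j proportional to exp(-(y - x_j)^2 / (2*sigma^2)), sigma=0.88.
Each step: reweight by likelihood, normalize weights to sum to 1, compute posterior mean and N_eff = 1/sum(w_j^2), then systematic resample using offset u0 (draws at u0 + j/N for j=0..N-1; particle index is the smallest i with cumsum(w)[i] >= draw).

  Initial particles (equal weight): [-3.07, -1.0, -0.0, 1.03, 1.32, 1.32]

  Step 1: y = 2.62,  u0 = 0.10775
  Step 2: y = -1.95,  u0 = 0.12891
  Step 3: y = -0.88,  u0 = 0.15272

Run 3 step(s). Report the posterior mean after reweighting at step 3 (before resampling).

step 1: w=[0.0000, 0.0002, 0.0135, 0.2223, 0.3820, 0.3820]  mean=1.2371  Neff=2.9292  idx=[3, 4, 4, 4, 5, 5]
step 2: w=[0.3919, 0.1216, 0.1216, 0.1216, 0.1216, 0.1216]  mean=1.2063  Neff=4.3944  idx=[0, 0, 1, 2, 4, 5]
step 3: w=[0.2595, 0.2595, 0.1202, 0.1202, 0.1202, 0.1202]  mean=1.1695  Neff=5.1935  idx=[0, 1, 1, 3, 4, 5]

post_mean = 1.1695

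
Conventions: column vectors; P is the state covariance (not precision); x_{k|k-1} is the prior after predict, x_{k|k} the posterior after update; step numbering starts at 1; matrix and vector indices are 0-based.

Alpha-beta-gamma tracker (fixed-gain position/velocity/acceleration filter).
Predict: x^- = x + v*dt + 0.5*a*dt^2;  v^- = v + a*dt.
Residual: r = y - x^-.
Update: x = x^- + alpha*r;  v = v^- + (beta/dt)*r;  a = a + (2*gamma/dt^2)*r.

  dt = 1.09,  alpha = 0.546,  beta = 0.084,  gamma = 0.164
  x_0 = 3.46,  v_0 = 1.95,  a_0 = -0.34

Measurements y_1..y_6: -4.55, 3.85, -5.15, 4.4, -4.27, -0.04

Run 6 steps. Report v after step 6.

v_post = -1.2261

step 1: x_pred=5.3835  r=-9.9335  x^+=-0.0402  v^+=0.8139  a^+=-3.0824
step 2: x_pred=-0.9841  r=4.8341  x^+=1.6553  v^+=-2.1734  a^+=-1.7478
step 3: x_pred=-1.7519  r=-3.3981  x^+=-3.6073  v^+=-4.3403  a^+=-2.6859
step 4: x_pred=-9.9338  r=14.3338  x^+=-2.1075  v^+=-6.1633  a^+=1.2712
step 5: x_pred=-8.0704  r=3.8004  x^+=-5.9954  v^+=-4.4848  a^+=2.3204
step 6: x_pred=-9.5054  r=9.4654  x^+=-4.3373  v^+=-1.2261  a^+=4.9335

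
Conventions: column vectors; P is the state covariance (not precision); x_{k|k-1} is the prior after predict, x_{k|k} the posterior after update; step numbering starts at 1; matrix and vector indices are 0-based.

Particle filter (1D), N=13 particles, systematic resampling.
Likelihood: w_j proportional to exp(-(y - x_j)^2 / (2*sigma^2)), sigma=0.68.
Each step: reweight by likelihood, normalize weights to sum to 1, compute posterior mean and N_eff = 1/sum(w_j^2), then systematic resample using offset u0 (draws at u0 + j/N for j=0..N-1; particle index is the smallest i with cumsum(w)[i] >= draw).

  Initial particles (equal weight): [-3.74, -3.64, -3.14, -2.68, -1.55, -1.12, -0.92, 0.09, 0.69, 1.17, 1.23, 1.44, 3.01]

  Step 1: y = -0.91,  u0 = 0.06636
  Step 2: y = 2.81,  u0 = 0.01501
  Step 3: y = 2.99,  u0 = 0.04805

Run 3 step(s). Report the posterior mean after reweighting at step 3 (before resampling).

step 1: w=[0.0001, 0.0001, 0.0015, 0.0111, 0.2102, 0.3121, 0.3273, 0.1110, 0.0205, 0.0030, 0.0023, 0.0008, 0.0000]  mean=-0.9796  Neff=3.8233  idx=[4, 4, 4, 5, 5, 5, 5, 6, 6, 6, 6, 7, 8]
step 2: w=[0.0000, 0.0000, 0.0000, 0.0000, 0.0000, 0.0000, 0.0000, 0.0000, 0.0000, 0.0000, 0.0000, 0.0415, 0.9584]  mean=0.6648  Neff=1.0868  idx=[11, 12, 12, 12, 12, 12, 12, 12, 12, 12, 12, 12, 12]
step 3: w=[0.0028, 0.0831, 0.0831, 0.0831, 0.0831, 0.0831, 0.0831, 0.0831, 0.0831, 0.0831, 0.0831, 0.0831, 0.0831]  mean=0.6883  Neff=12.0674  idx=[1, 2, 3, 4, 5, 6, 7, 8, 8, 9, 10, 11, 12]

post_mean = 0.6883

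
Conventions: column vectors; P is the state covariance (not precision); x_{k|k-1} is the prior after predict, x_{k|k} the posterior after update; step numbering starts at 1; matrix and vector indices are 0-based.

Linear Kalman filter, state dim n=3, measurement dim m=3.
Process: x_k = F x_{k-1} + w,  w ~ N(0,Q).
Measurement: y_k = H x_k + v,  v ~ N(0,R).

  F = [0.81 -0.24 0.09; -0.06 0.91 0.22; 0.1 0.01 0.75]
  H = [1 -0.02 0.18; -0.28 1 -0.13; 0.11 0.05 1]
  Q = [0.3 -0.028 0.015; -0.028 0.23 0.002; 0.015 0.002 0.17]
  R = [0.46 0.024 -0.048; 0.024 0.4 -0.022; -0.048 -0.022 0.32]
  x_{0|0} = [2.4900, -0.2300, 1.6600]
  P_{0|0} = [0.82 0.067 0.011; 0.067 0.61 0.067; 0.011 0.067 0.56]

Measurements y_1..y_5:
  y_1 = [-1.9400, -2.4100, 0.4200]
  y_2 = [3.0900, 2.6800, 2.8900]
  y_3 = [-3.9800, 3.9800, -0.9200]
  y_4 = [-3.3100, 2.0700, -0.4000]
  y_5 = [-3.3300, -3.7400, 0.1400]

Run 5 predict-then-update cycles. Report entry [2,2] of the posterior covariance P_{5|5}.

step 1: x^-=[2.2215, 0.0065, 1.4917]  P^-=[0.8503 -0.1358 0.1115; -0.1358 0.7844 0.1467; 0.1115 0.1467 0.4960]  S=[1.3712 -0.3713 0.2396; -0.3713 1.3055 0.0265; 0.2396 0.0265 0.8660]  K=[0.5889 -0.1314 0.0700; 0.0496 0.6261 0.1646; 0.0547 0.0429 0.5790]  nu=[-4.4299, -1.6006, -1.3164]  x^+=[-0.2691, -1.4319, 0.4185]  P^+=[0.2712 0.0315 -0.0344; 0.0315 0.2595 0.0201; -0.0344 0.0201 0.1845]
step 2: x^-=[0.1633, -1.1948, 0.2727]  P^-=[0.4763 -0.0759 0.0235; -0.0759 0.4603 0.0506; 0.0235 0.0506 0.2717]  S=[0.9564 -0.1962 0.0726; -0.1962 0.9333 -0.0129; 0.0726 -0.0129 0.6080]  K=[0.4734 -0.1271 0.0593; 0.0172 0.5141 0.1162; 0.0456 0.0251 0.4504]  nu=[2.8537, 3.9560, 2.6591]  x^+=[1.1692, 1.1972, 1.6998]  P^+=[0.2168 0.0166 -0.0256; 0.0166 0.2098 0.0127; -0.0256 0.0127 0.1436]
step 3: x^-=[0.8127, 1.3932, 1.4037]  P^-=[0.4448 -0.0731 0.0234; -0.0731 0.4154 0.0371; 0.0234 0.0371 0.2493]  S=[0.9241 -0.1856 0.0654; -0.1856 0.8875 -0.0244; 0.0654 -0.0244 0.5838]  K=[0.4572 -0.1288 0.0611; 0.0103 0.4907 0.1047; 0.0466 0.0195 0.4303]  nu=[-5.0175, 2.9968, -2.4828]  x^+=[-2.0191, 2.5523, 0.1601]  P^+=[0.2088 0.0135 -0.0232; 0.0135 0.1994 0.0108; -0.0232 0.0108 0.1370]
step 4: x^-=[-2.2336, 2.4789, -0.0563]  P^-=[0.4404 -0.0725 0.0242; -0.0725 0.4060 0.0343; 0.0242 0.0343 0.2459]  S=[0.9200 -0.1842 0.0652; -0.1842 0.8781 -0.0273; 0.0652 -0.0273 0.5802]  K=[0.4548 -0.1293 0.0619; 0.0090 0.4854 0.1021; 0.0471 0.0181 0.4269]  nu=[-1.0166, -1.0417, -0.2219]  x^+=[-2.5751, 1.9414, -0.2177]  P^+=[0.2075 0.0130 -0.0227; 0.0130 0.1971 0.0103; -0.0227 0.0103 0.1359]
step 5: x^-=[-2.5714, 1.8733, -0.4014]  P^-=[0.4398 -0.0723 0.0245; -0.0723 0.4039 0.0337; 0.0245 0.0337 0.2453]  S=[0.9194 -0.1839 0.0653; -0.1839 0.8760 -0.0279; 0.0653 -0.0279 0.5796]  K=[0.4544 -0.1293 0.0621; 0.0088 0.4842 0.1016; 0.0472 0.0177 0.4264]  nu=[-0.6489, -6.3855, 0.7306]  x^+=[-1.9950, -1.1502, -0.2338]  P^+=[0.2073 0.0129 -0.0226; 0.0129 0.1966 0.0102; -0.0226 0.0102 0.1357]

P_post[2,2] = 0.1357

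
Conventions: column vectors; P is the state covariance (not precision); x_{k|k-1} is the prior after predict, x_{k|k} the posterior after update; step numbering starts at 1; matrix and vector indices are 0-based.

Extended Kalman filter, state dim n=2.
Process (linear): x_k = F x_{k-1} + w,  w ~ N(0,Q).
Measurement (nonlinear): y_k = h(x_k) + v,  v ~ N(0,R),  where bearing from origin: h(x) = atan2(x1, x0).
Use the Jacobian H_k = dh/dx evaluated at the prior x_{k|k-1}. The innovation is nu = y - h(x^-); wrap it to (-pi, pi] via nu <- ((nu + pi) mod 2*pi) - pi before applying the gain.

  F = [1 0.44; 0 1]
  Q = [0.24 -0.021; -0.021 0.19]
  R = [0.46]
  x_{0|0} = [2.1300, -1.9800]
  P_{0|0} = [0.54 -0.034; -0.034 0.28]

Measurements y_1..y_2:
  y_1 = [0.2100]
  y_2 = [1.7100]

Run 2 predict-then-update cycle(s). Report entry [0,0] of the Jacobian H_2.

step 1: x^-=[1.2588, -1.9800]  P^-=[0.8043 0.0682; 0.0682 0.4700]  H_jac=[0.3597 0.2287]  S=[0.5998]  K=[0.5083; 0.2201]  nu=[1.2145]  x^+=[1.8761, -1.7127]  P^+=[0.6493 0.0011; 0.0011 0.4410]
step 2: x^-=[1.1225, -1.7127]  P^-=[0.9757 0.1741; 0.1741 0.6310]  H_jac=[0.4084 0.2677]  S=[0.7060]  K=[0.6304; 0.3399]  nu=[2.7007]  x^+=[2.8250, -0.7947]  P^+=[0.6951 0.0228; 0.0228 0.5494]

H_jac[0,0] = 0.4084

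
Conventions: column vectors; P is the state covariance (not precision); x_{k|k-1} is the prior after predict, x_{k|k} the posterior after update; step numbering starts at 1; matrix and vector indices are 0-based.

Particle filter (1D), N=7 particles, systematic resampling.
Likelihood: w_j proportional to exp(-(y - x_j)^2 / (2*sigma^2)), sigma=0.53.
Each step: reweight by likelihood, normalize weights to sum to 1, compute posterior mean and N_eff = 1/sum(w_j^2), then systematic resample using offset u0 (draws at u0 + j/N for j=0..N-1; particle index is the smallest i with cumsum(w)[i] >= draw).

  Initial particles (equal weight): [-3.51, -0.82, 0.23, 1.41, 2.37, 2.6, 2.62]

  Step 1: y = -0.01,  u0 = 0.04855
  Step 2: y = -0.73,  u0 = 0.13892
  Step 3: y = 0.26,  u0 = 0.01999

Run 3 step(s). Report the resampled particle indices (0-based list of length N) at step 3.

resampled_idx = [0, 4, 4, 5, 5, 6, 6]

step 1: w=[0.0000, 0.2506, 0.7271, 0.0223, 0.0000, 0.0000, 0.0000]  mean=-0.0068  Neff=1.6892  idx=[1, 1, 2, 2, 2, 2, 2]
step 2: w=[0.3352, 0.3352, 0.0659, 0.0659, 0.0659, 0.0659, 0.0659]  mean=-0.4739  Neff=4.0582  idx=[0, 0, 1, 1, 2, 4, 6]
step 3: w=[0.0359, 0.0359, 0.0359, 0.0359, 0.2855, 0.2855, 0.2855]  mean=0.0794  Neff=4.0048  idx=[0, 4, 4, 5, 5, 6, 6]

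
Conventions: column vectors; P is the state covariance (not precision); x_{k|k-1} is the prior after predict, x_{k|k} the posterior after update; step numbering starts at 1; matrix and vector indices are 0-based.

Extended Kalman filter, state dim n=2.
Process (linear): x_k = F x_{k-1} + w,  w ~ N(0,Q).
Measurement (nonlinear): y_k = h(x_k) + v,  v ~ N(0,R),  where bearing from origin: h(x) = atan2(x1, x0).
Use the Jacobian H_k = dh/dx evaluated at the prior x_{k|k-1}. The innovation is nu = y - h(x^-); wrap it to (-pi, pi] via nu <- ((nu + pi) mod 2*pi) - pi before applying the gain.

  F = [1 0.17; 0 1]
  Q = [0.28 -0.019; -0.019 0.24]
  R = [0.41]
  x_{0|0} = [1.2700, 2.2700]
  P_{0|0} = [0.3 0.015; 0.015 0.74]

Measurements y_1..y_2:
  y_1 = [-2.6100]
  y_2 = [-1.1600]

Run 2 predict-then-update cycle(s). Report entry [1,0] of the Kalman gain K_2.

K[1,0] = 0.1019

step 1: x^-=[1.6559, 2.2700]  P^-=[0.6065 0.1218; 0.1218 0.9800]  H_jac=[-0.2875 0.2097]  S=[0.4886]  K=[-0.3046; 0.3490]  nu=[2.7326]  x^+=[0.8234, 3.2238]  P^+=[0.5611 0.1737; 0.1737 0.9205]
step 2: x^-=[1.3715, 3.2238]  P^-=[0.9268 0.3112; 0.3112 1.1605]  H_jac=[-0.2627 0.1117]  S=[0.4702]  K=[-0.4438; 0.1019]  nu=[-2.3286]  x^+=[2.4049, 2.9864]  P^+=[0.8342 0.3325; 0.3325 1.1556]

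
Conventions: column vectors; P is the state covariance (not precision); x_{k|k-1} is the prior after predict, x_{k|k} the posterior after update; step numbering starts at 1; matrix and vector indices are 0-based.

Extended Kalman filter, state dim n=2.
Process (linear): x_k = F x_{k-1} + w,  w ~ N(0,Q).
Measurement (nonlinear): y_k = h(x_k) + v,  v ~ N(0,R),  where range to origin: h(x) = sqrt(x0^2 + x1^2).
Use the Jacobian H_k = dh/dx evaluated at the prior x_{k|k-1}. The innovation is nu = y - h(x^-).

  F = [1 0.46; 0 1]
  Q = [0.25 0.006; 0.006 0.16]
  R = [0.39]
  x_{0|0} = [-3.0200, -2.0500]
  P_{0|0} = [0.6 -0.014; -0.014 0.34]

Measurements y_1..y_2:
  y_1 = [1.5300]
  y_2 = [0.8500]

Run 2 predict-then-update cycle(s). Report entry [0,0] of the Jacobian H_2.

step 1: x^-=[-3.9630, -2.0500]  P^-=[0.9091 0.1484; 0.1484 0.5000]  H_jac=[-0.8882 -0.4595]  S=[1.3338]  K=[-0.6565; -0.2711]  nu=[-2.9318]  x^+=[-2.0384, -1.2553]  P^+=[0.3343 -0.0889; -0.0889 0.4020]
step 2: x^-=[-2.6158, -1.2553]  P^-=[0.5875 0.1020; 0.1020 0.5620]  H_jac=[-0.9016 -0.4327]  S=[1.0523]  K=[-0.5453; -0.3185]  nu=[-2.0514]  x^+=[-1.4972, -0.6020]  P^+=[0.2746 -0.0807; -0.0807 0.4553]

H_jac[0,0] = -0.9016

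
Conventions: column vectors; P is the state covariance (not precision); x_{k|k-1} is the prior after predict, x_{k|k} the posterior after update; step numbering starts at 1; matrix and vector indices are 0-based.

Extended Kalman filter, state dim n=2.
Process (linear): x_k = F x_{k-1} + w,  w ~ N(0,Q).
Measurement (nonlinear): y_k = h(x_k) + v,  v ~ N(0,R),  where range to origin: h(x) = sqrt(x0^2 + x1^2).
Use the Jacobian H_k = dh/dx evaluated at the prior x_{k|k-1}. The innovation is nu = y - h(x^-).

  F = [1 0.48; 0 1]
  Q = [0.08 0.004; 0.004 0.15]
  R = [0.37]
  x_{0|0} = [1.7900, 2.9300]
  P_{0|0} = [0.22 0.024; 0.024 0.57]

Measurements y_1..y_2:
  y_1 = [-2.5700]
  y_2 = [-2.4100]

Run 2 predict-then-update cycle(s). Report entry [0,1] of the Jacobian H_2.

H_jac[0,1] = -0.9657

step 1: x^-=[3.1964, 2.9300]  P^-=[0.4544 0.3016; 0.3016 0.7200]  H_jac=[0.7372 0.6757]  S=[1.2461]  K=[0.4323; 0.5688]  nu=[-6.9061]  x^+=[0.2107, -0.9985]  P^+=[0.2215 -0.0049; -0.0049 0.3168]
step 2: x^-=[-0.2686, -0.9985]  P^-=[0.3698 0.1512; 0.1512 0.4668]  H_jac=[-0.2598 -0.9657]  S=[0.9061]  K=[-0.2672; -0.5408]  nu=[-3.4440]  x^+=[0.6515, 0.8641]  P^+=[0.3051 0.0203; 0.0203 0.2018]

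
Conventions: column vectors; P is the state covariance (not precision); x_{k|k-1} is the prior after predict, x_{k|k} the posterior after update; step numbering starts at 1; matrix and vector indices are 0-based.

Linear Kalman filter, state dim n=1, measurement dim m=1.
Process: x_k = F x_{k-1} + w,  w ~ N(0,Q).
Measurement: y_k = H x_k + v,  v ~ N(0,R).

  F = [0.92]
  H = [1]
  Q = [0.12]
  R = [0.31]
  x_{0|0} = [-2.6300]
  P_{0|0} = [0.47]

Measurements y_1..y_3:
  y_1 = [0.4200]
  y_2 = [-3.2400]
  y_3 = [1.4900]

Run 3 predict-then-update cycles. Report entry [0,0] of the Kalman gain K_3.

step 1: x^-=[-2.4196]  P^-=[0.5178]  S=[0.8278]  K=[0.6255]  nu=[2.8396]  x^+=[-0.6434]  P^+=[0.1939]
step 2: x^-=[-0.5919]  P^-=[0.2841]  S=[0.5941]  K=[0.4782]  nu=[-2.6481]  x^+=[-1.8583]  P^+=[0.1482]
step 3: x^-=[-1.7096]  P^-=[0.2455]  S=[0.5555]  K=[0.4419]  nu=[3.1996]  x^+=[-0.2956]  P^+=[0.1370]

K[0,0] = 0.4419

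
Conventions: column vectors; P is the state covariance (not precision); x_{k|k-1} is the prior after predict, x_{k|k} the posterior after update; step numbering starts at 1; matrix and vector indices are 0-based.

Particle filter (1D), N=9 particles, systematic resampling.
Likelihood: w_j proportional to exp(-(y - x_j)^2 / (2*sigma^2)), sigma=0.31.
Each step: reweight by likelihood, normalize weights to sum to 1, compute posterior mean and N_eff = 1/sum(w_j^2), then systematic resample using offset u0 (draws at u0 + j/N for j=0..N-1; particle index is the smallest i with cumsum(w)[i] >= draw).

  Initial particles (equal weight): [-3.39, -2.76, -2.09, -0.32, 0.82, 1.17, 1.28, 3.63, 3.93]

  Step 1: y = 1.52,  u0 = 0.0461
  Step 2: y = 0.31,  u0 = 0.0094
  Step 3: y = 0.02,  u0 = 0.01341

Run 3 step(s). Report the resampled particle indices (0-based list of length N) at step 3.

resampled_idx = [0, 0, 1, 2, 3, 4, 4, 5, 6]

step 1: w=[0.0000, 0.0000, 0.0000, 0.0000, 0.0580, 0.3922, 0.5498, 0.0000, 0.0000]  mean=1.2102  Neff=2.1763  idx=[4, 5, 5, 5, 6, 6, 6, 6, 6]
step 2: w=[0.7182, 0.0593, 0.0593, 0.0593, 0.0208, 0.0208, 0.0208, 0.0208, 0.0208]  mean=0.9301  Neff=1.8919  idx=[0, 0, 0, 0, 0, 0, 0, 2, 4]
step 3: w=[0.1421, 0.1421, 0.1421, 0.1421, 0.1421, 0.1421, 0.1421, 0.0041, 0.0010]  mean=0.8219  Neff=7.0711  idx=[0, 0, 1, 2, 3, 4, 4, 5, 6]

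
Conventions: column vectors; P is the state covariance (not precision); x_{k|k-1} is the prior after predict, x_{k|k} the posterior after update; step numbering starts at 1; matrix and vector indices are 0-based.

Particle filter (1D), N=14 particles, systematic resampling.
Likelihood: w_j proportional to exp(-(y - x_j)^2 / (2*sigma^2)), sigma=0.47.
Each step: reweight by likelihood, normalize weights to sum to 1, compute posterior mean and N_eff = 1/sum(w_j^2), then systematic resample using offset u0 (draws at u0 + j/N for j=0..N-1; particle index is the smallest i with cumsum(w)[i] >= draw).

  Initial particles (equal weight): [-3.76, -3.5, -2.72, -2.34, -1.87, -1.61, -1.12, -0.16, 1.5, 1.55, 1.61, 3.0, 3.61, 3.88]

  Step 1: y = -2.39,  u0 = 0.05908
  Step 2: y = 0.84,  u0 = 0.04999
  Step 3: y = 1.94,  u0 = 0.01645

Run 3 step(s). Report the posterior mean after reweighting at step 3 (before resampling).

post_mean = -1.6103

step 1: w=[0.0053, 0.0230, 0.2925, 0.3721, 0.2029, 0.0944, 0.0097, 0.0000, 0.0000, 0.0000, 0.0000, 0.0000, 0.0000, 0.0000]  mean=-2.3093  Neff=3.6397  idx=[2, 2, 2, 2, 3, 3, 3, 3, 3, 4, 4, 4, 5, 5]
step 2: w=[0.0000, 0.0000, 0.0000, 0.0000, 0.0000, 0.0000, 0.0000, 0.0000, 0.0000, 0.0224, 0.0224, 0.0224, 0.4663, 0.4663]  mean=-1.6276  Neff=2.2914  idx=[11, 12, 12, 12, 12, 12, 12, 13, 13, 13, 13, 13, 13, 13]
step 3: w=[0.0010, 0.0768, 0.0768, 0.0768, 0.0768, 0.0768, 0.0768, 0.0768, 0.0768, 0.0768, 0.0768, 0.0768, 0.0768, 0.0768]  mean=-1.6103  Neff=13.0261  idx=[1, 2, 3, 3, 4, 5, 6, 7, 8, 9, 10, 11, 12, 13]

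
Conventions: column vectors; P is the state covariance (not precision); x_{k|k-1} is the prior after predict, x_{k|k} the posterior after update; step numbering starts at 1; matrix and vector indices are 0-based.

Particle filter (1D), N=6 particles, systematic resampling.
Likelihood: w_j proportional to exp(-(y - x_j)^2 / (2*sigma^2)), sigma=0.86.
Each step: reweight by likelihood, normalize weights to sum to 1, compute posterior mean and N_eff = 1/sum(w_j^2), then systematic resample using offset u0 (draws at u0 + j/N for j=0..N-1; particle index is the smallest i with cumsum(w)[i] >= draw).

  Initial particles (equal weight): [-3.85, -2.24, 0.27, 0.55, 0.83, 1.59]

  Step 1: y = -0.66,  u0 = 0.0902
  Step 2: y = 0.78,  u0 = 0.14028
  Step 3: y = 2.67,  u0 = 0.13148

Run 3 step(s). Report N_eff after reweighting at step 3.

step 1: w=[0.0008, 0.1350, 0.4066, 0.2712, 0.1627, 0.0238]  mean=0.1266  Neff=3.5195  idx=[1, 2, 2, 3, 3, 4]
step 2: w=[0.0005, 0.1820, 0.1820, 0.2094, 0.2094, 0.2167]  mean=0.5075  Neff=4.9772  idx=[1, 2, 3, 4, 5, 5]
step 3: w=[0.0600, 0.0600, 0.1412, 0.1412, 0.2988, 0.2988]  mean=0.6837  Neff=4.4321  idx=[2, 3, 4, 4, 5, 5]

N_eff = 4.4321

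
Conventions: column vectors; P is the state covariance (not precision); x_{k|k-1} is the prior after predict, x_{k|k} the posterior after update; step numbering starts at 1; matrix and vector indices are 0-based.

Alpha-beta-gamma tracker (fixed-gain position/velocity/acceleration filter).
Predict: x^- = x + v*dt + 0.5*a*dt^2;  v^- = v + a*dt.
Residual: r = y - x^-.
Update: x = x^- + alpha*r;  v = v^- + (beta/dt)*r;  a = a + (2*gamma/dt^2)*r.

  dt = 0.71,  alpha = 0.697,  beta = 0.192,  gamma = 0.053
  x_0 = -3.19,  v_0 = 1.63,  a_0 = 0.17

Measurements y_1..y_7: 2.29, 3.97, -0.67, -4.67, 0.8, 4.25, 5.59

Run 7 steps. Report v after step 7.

step 1: x_pred=-1.9899  r=4.2799  x^+=0.9932  v^+=2.9081  a^+=1.0699
step 2: x_pred=3.3276  r=0.6424  x^+=3.7754  v^+=3.8414  a^+=1.2050
step 3: x_pred=6.8065  r=-7.4765  x^+=1.5954  v^+=2.6752  a^+=-0.3671
step 4: x_pred=3.4022  r=-8.0722  x^+=-2.2241  v^+=0.2316  a^+=-2.0645
step 5: x_pred=-2.5800  r=3.3800  x^+=-0.2241  v^+=-0.3201  a^+=-1.3538
step 6: x_pred=-0.7926  r=5.0426  x^+=2.7221  v^+=0.0823  a^+=-0.2934
step 7: x_pred=2.7066  r=2.8834  x^+=4.7163  v^+=0.6538  a^+=0.3129

v_post = 0.6538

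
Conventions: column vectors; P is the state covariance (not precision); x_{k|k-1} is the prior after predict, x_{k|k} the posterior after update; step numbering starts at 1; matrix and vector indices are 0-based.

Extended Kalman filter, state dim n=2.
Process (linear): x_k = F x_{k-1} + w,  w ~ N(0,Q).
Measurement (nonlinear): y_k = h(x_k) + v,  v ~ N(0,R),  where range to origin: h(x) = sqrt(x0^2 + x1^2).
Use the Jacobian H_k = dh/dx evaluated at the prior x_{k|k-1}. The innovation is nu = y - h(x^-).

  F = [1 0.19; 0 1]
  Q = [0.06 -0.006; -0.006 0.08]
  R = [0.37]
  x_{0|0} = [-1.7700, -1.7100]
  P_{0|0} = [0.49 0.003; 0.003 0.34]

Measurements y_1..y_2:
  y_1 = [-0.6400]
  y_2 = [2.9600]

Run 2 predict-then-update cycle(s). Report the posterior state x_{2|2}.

x_post = [-1.1261, -1.4281]

step 1: x^-=[-2.0949, -1.7100]  P^-=[0.5634 0.0616; 0.0616 0.4200]  H_jac=[-0.7747 -0.6323]  S=[0.9364]  K=[-0.5077; -0.3346]  nu=[-3.3442]  x^+=[-0.3970, -0.5911]  P^+=[0.3220 -0.0975; -0.0975 0.3152]
step 2: x^-=[-0.5094, -0.5911]  P^-=[0.3564 -0.0436; -0.0436 0.3952]  H_jac=[-0.6528 -0.7575]  S=[0.7055]  K=[-0.2829; -0.3840]  nu=[2.1797]  x^+=[-1.1261, -1.4281]  P^+=[0.2999 -0.1202; -0.1202 0.2912]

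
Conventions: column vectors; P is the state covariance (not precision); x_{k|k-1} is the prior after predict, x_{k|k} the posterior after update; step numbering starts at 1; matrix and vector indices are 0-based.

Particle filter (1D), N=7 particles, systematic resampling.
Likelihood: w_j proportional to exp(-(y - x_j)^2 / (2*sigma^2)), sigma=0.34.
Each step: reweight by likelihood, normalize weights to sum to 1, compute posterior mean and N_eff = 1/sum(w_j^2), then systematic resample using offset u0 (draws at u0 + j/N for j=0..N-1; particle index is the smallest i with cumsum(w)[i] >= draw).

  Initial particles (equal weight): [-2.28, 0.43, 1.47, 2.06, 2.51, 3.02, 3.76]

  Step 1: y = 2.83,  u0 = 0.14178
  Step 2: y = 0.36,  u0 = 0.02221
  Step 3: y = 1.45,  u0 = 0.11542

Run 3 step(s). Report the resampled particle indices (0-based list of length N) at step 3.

step 1: w=[0.0000, 0.0000, 0.0002, 0.0481, 0.4017, 0.5351, 0.0148]  mean=2.7796  Neff=2.2211  idx=[4, 4, 4, 5, 5, 5, 6]
step 2: w=[0.3333, 0.3333, 0.3333, 0.0000, 0.0000, 0.0000, 0.0000]  mean=2.5100  Neff=3.0001  idx=[0, 0, 0, 1, 1, 2, 2]
step 3: w=[0.1429, 0.1429, 0.1429, 0.1429, 0.1429, 0.1429, 0.1429]  mean=2.5100  Neff=7.0000  idx=[0, 1, 2, 3, 4, 5, 6]

resampled_idx = [0, 1, 2, 3, 4, 5, 6]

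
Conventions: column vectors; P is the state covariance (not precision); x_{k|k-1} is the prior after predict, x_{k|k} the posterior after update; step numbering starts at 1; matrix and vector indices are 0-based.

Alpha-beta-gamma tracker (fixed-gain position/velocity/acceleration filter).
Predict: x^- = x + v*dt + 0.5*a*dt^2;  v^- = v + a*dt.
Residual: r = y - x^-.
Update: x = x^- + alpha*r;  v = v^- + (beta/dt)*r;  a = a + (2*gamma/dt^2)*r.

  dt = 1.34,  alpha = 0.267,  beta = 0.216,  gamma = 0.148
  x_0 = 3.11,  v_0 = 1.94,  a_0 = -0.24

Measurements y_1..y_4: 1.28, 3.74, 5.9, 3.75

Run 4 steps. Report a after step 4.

step 1: x_pred=5.4941  r=-4.2141  x^+=4.3690  v^+=0.9391  a^+=-0.9347
step 2: x_pred=4.7882  r=-1.0482  x^+=4.5083  v^+=-0.4823  a^+=-1.1075
step 3: x_pred=2.8677  r=3.0323  x^+=3.6773  v^+=-1.4776  a^+=-0.6076
step 4: x_pred=1.1519  r=2.5981  x^+=1.8456  v^+=-1.8730  a^+=-0.1793

a_post = -0.1793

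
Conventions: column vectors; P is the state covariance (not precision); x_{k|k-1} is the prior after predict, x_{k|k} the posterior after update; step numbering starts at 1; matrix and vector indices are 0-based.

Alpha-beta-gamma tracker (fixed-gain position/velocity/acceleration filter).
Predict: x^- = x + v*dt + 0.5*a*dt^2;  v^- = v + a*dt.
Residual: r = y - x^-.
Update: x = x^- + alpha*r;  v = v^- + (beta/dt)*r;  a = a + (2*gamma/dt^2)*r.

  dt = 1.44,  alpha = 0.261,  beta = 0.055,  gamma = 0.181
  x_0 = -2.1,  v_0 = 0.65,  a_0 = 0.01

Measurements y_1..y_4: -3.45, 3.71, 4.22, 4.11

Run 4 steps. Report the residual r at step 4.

resid = -0.2017

step 1: x_pred=-1.1536  r=-2.2964  x^+=-1.7530  v^+=0.5767  a^+=-0.3909
step 2: x_pred=-1.3278  r=5.0378  x^+=-0.0130  v^+=0.2062  a^+=0.4886
step 3: x_pred=0.7906  r=3.4294  x^+=1.6857  v^+=1.0408  a^+=1.0873
step 4: x_pred=4.3117  r=-0.2017  x^+=4.2590  v^+=2.5988  a^+=1.0521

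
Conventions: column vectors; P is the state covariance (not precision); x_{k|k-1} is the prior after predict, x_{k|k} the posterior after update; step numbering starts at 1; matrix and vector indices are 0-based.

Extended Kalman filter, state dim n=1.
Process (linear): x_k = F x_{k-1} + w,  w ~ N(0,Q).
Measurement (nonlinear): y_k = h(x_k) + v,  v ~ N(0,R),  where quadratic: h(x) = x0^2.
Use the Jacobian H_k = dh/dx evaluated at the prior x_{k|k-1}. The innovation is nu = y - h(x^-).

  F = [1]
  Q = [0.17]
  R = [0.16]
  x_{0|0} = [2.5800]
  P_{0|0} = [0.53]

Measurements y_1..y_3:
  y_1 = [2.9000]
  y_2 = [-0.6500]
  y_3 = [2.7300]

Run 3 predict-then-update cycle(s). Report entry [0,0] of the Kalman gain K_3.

step 1: x^-=[2.5800]  P^-=[0.7000]  H_jac=[5.1600]  S=[18.7979]  K=[0.1921]  nu=[-3.7564]  x^+=[1.8582]  P^+=[0.0060]
step 2: x^-=[1.8582]  P^-=[0.1760]  H_jac=[3.7164]  S=[2.5903]  K=[0.2525]  nu=[-4.1030]  x^+=[0.8224]  P^+=[0.0109]
step 3: x^-=[0.8224]  P^-=[0.1809]  H_jac=[1.6448]  S=[0.6493]  K=[0.4582]  nu=[2.0537]  x^+=[1.7633]  P^+=[0.0446]

K[0,0] = 0.4582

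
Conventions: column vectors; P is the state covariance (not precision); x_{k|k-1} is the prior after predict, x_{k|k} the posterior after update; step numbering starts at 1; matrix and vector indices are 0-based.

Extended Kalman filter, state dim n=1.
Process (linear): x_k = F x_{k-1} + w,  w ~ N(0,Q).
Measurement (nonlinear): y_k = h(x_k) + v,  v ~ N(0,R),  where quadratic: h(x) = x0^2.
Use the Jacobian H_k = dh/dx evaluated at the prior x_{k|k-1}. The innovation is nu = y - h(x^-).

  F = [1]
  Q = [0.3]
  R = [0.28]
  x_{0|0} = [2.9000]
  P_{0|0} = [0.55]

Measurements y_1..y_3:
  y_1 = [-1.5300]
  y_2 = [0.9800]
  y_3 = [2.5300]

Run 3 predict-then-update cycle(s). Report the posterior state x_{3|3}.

step 1: x^-=[2.9000]  P^-=[0.8500]  H_jac=[5.8000]  S=[28.8740]  K=[0.1707]  nu=[-9.9400]  x^+=[1.2028]  P^+=[0.0082]
step 2: x^-=[1.2028]  P^-=[0.3082]  H_jac=[2.4057]  S=[2.0639]  K=[0.3593]  nu=[-0.4668]  x^+=[1.0351]  P^+=[0.0418]
step 3: x^-=[1.0351]  P^-=[0.3418]  H_jac=[2.0702]  S=[1.7450]  K=[0.4055]  nu=[1.4585]  x^+=[1.6266]  P^+=[0.0548]

x_post = [1.6266]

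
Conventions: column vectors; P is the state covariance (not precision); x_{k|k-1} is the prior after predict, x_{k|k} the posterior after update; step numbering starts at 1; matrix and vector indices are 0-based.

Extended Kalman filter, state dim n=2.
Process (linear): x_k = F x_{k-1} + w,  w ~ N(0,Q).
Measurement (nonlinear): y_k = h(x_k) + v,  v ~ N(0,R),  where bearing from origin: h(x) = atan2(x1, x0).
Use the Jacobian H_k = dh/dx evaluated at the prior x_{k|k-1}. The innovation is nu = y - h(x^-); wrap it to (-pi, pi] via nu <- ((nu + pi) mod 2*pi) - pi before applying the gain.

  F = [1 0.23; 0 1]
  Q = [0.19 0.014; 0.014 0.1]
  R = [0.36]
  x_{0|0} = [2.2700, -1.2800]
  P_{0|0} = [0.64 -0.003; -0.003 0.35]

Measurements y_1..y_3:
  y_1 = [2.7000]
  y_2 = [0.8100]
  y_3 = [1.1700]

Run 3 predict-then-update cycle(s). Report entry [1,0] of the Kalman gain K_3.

step 1: x^-=[1.9756, -1.2800]  P^-=[0.8471 0.0915; 0.0915 0.4500]  H_jac=[0.2310 0.3565]  S=[0.4775]  K=[0.4781; 0.3803]  nu=[-3.0083]  x^+=[0.5372, -2.4240]  P^+=[0.7380 0.0047; 0.0047 0.3810]
step 2: x^-=[-0.0203, -2.4240]  P^-=[0.9503 0.1063; 0.1063 0.4810]  H_jac=[0.4125 -0.0035]  S=[0.5214]  K=[0.7511; 0.0809]  nu=[2.3892]  x^+=[1.7742, -2.2307]  P^+=[0.6561 0.0746; 0.0746 0.4775]
step 3: x^-=[1.2612, -2.2307]  P^-=[0.9057 0.1984; 0.1984 0.5775]  H_jac=[0.3397 0.1921]  S=[0.5117]  K=[0.6757; 0.3485]  nu=[2.2262]  x^+=[2.7655, -1.4548]  P^+=[0.6720 0.0779; 0.0779 0.5154]

K[1,0] = 0.3485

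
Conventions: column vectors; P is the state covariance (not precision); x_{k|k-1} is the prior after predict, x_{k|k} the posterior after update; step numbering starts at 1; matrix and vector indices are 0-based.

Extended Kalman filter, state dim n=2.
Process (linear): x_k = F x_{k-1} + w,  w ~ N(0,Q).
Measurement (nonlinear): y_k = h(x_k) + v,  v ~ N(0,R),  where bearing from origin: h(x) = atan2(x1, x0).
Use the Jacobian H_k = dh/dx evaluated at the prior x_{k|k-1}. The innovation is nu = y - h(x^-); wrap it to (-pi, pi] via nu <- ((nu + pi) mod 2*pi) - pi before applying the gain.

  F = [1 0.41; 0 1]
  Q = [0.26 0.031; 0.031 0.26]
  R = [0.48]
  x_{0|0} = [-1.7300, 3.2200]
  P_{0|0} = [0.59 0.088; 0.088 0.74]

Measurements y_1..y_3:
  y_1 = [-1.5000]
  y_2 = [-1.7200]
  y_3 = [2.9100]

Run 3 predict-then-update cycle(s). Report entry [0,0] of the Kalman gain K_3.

K[0,0] = -0.6050

step 1: x^-=[-0.4098, 3.2200]  P^-=[1.0466 0.4224; 0.4224 1.0000]  H_jac=[-0.3056 -0.0389]  S=[0.5893]  K=[-0.5706; -0.2851]  nu=[3.0858]  x^+=[-2.1706, 2.3404]  P^+=[0.8547 0.3265; 0.3265 0.9521]
step 2: x^-=[-1.2111, 2.3404]  P^-=[1.5425 0.7479; 0.7479 1.2121]  H_jac=[-0.3370 -0.1744]  S=[0.7800]  K=[-0.8337; -0.5942]  nu=[2.5149]  x^+=[-3.3078, 0.8461]  P^+=[1.0003 0.3615; 0.3615 0.9367]
step 3: x^-=[-2.9609, 0.8461]  P^-=[1.7142 0.7766; 0.7766 1.1967]  H_jac=[-0.0892 -0.3122]  S=[0.6536]  K=[-0.6050; -0.6777]  nu=[0.0467]  x^+=[-2.9892, 0.8144]  P^+=[1.4750 0.5086; 0.5086 0.8965]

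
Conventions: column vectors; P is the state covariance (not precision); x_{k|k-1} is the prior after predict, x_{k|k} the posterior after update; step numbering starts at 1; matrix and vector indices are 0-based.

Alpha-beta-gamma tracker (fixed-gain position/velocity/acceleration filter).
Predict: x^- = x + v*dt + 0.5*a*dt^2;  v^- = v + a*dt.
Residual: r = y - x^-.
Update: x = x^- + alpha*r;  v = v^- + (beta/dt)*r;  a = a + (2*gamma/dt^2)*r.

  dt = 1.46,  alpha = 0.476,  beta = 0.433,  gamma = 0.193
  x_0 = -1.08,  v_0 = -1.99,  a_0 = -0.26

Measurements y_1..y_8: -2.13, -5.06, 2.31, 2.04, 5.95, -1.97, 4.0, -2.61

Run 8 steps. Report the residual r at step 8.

resid = -0.0110

step 1: x_pred=-4.2625  r=2.1325  x^+=-3.2474  v^+=-1.7372  a^+=0.1262
step 2: x_pred=-5.6492  r=0.5892  x^+=-5.3687  v^+=-1.3782  a^+=0.2329
step 3: x_pred=-7.1327  r=9.4427  x^+=-2.6380  v^+=1.7623  a^+=1.9428
step 4: x_pred=2.0055  r=0.0345  x^+=2.0219  v^+=4.6090  a^+=1.9490
step 5: x_pred=10.8283  r=-4.8783  x^+=8.5062  v^+=6.0078  a^+=1.0657
step 6: x_pred=18.4134  r=-20.3834  x^+=8.7109  v^+=1.5184  a^+=-2.6255
step 7: x_pred=8.1296  r=-4.1296  x^+=6.1639  v^+=-3.5395  a^+=-3.3733
step 8: x_pred=-2.5990  r=-0.0110  x^+=-2.6042  v^+=-8.4677  a^+=-3.3753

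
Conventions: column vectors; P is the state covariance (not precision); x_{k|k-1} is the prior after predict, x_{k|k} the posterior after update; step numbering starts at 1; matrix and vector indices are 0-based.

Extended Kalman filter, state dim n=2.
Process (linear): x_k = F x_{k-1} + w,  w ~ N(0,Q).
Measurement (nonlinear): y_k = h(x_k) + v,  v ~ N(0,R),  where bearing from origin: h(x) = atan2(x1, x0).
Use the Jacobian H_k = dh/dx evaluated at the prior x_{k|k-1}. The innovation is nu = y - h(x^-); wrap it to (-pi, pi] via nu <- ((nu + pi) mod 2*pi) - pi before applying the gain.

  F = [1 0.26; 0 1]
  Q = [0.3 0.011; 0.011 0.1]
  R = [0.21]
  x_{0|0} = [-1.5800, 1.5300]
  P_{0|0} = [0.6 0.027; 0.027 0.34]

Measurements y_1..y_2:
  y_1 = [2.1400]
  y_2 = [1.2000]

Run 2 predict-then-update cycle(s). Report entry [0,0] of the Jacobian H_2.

H_jac[0,0] = -0.5343

step 1: x^-=[-1.1822, 1.5300]  P^-=[0.9370 0.1264; 0.1264 0.4400]  H_jac=[-0.4093 -0.3162]  S=[0.4437]  K=[-0.9545; -0.4302]  nu=[-0.0887]  x^+=[-1.0976, 1.5681]  P^+=[0.5329 -0.0558; -0.0558 0.3579]
step 2: x^-=[-0.6899, 1.5681]  P^-=[0.8280 0.0483; 0.0483 0.4579]  H_jac=[-0.5343 -0.2350]  S=[0.4838]  K=[-0.9379; -0.2758]  nu=[-0.7852]  x^+=[0.0466, 1.7847]  P^+=[0.4025 -0.0769; -0.0769 0.4211]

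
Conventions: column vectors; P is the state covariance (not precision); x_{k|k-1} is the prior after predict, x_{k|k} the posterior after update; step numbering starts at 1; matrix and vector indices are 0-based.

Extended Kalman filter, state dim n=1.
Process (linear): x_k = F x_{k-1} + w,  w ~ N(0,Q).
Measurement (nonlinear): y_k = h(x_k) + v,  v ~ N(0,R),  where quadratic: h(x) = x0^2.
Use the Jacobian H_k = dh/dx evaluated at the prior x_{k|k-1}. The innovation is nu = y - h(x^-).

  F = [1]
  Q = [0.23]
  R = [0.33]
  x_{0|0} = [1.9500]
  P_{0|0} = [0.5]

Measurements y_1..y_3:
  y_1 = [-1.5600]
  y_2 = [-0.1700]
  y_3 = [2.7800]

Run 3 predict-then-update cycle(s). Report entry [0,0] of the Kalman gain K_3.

step 1: x^-=[1.9500]  P^-=[0.7300]  H_jac=[3.9000]  S=[11.4333]  K=[0.2490]  nu=[-5.3625]  x^+=[0.6147]  P^+=[0.0211]
step 2: x^-=[0.6147]  P^-=[0.2511]  H_jac=[1.2294]  S=[0.7095]  K=[0.4351]  nu=[-0.5478]  x^+=[0.3763]  P^+=[0.1168]
step 3: x^-=[0.3763]  P^-=[0.3468]  H_jac=[0.7527]  S=[0.5265]  K=[0.4958]  nu=[2.6384]  x^+=[1.6844]  P^+=[0.2174]

K[0,0] = 0.4958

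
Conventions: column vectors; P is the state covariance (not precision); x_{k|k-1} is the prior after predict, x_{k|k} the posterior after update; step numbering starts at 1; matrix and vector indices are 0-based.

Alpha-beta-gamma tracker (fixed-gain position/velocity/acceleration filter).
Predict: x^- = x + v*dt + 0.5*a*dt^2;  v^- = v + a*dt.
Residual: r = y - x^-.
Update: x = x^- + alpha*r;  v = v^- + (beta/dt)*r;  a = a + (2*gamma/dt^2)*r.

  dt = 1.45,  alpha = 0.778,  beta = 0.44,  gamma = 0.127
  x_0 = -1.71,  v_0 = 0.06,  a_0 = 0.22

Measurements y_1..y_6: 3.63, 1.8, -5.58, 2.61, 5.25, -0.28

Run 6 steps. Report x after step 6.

step 1: x_pred=-1.3917  r=5.0217  x^+=2.5152  v^+=1.9028  a^+=0.8267
step 2: x_pred=6.1433  r=-4.3433  x^+=2.7642  v^+=1.7835  a^+=0.3020
step 3: x_pred=5.6678  r=-11.2478  x^+=-3.0830  v^+=-1.1917  a^+=-1.0569
step 4: x_pred=-5.9221  r=8.5321  x^+=0.7159  v^+=-0.1352  a^+=-0.0261
step 5: x_pred=0.4924  r=4.7576  x^+=4.1938  v^+=1.2706  a^+=0.5486
step 6: x_pred=6.6130  r=-6.8930  x^+=1.2502  v^+=-0.0255  a^+=-0.2841

x_post = 1.2502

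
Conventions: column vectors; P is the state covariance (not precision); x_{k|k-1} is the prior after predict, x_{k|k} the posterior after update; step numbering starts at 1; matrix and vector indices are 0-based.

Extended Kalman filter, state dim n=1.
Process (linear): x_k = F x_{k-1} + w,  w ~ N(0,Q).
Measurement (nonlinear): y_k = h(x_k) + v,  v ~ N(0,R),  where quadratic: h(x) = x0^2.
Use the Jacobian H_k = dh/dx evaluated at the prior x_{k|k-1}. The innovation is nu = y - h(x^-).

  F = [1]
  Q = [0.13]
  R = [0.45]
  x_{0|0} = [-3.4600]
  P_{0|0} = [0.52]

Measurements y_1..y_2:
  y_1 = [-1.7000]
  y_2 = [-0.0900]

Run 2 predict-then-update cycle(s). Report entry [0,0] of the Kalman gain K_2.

K[0,0] = -0.2443

step 1: x^-=[-3.4600]  P^-=[0.6500]  H_jac=[-6.9200]  S=[31.5762]  K=[-0.1424]  nu=[-13.6716]  x^+=[-1.5125]  P^+=[0.0093]
step 2: x^-=[-1.5125]  P^-=[0.1393]  H_jac=[-3.0250]  S=[1.7243]  K=[-0.2443]  nu=[-2.3776]  x^+=[-0.9316]  P^+=[0.0363]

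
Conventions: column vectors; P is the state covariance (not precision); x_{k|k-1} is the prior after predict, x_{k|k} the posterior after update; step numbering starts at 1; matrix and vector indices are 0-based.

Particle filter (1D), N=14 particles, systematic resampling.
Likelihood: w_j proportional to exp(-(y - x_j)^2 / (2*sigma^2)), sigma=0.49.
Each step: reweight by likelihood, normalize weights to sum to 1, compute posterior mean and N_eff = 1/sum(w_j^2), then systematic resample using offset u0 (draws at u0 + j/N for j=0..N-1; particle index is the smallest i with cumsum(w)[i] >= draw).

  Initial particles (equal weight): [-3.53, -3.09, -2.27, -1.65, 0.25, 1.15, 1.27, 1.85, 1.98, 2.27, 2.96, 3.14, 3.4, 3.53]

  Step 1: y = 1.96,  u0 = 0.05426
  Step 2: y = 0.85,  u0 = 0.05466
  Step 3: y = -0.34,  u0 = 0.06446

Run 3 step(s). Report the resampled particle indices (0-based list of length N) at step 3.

step 1: w=[0.0000, 0.0000, 0.0000, 0.0000, 0.0006, 0.0705, 0.1025, 0.2694, 0.2760, 0.2261, 0.0344, 0.0152, 0.0037, 0.0016]  mean=1.9374  Neff=4.6133  idx=[5, 6, 7, 7, 7, 7, 8, 8, 8, 8, 9, 9, 9, 11]
step 2: w=[0.3535, 0.2953, 0.0531, 0.0531, 0.0531, 0.0531, 0.0299, 0.0299, 0.0299, 0.0299, 0.0064, 0.0064, 0.0064, 0.0000]  mean=1.4549  Neff=4.4021  idx=[0, 0, 0, 0, 0, 1, 1, 1, 1, 2, 4, 5, 7, 10]
step 3: w=[0.1458, 0.1458, 0.1458, 0.1458, 0.1458, 0.0672, 0.0672, 0.0672, 0.0672, 0.0007, 0.0007, 0.0007, 0.0002, 0.0000]  mean=1.1839  Neff=8.0423  idx=[0, 0, 1, 1, 2, 2, 3, 3, 4, 4, 5, 6, 7, 8]

resampled_idx = [0, 0, 1, 1, 2, 2, 3, 3, 4, 4, 5, 6, 7, 8]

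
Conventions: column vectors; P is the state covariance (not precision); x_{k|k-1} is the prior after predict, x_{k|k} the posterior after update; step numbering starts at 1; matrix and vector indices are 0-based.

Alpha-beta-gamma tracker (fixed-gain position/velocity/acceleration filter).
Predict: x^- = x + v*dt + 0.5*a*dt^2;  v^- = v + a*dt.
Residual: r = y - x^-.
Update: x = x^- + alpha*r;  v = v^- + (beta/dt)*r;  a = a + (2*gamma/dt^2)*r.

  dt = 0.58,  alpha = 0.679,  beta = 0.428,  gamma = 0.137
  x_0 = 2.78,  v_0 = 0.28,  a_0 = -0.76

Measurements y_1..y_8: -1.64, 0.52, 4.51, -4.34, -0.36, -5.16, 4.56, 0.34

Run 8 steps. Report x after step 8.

step 1: x_pred=2.8146  r=-4.4546  x^+=-0.2101  v^+=-3.4480  a^+=-4.3883
step 2: x_pred=-2.9480  r=3.4680  x^+=-0.5932  v^+=-3.4340  a^+=-1.5636
step 3: x_pred=-2.8479  r=7.3579  x^+=2.1481  v^+=1.0888  a^+=4.4295
step 4: x_pred=3.5246  r=-7.8646  x^+=-1.8154  v^+=-2.1456  a^+=-1.9763
step 5: x_pred=-3.3923  r=3.0323  x^+=-1.3334  v^+=-1.0542  a^+=0.4936
step 6: x_pred=-1.8618  r=-3.2982  x^+=-4.1013  v^+=-3.2018  a^+=-2.1928
step 7: x_pred=-6.3271  r=10.8871  x^+=1.0652  v^+=3.5604  a^+=6.6748
step 8: x_pred=4.2529  r=-3.9129  x^+=1.5961  v^+=4.5443  a^+=3.4877

x_post = 1.5961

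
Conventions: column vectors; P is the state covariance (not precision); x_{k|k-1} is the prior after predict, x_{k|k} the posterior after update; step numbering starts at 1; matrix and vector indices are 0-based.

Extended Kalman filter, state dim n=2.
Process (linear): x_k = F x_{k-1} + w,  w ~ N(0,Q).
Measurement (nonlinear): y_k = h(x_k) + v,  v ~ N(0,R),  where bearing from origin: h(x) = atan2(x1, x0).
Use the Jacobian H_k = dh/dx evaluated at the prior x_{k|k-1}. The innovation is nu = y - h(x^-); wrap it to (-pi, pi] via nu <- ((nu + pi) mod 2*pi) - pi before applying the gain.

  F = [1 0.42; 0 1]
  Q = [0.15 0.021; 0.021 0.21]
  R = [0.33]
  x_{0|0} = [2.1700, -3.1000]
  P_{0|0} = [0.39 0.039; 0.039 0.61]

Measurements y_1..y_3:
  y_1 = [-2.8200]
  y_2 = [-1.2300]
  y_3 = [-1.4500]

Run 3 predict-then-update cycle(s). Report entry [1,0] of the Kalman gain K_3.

step 1: x^-=[0.8680, -3.1000]  P^-=[0.6804 0.3162; 0.3162 0.8200]  H_jac=[0.2991 0.0838]  S=[0.4125]  K=[0.5576; 0.3958]  nu=[-1.5222]  x^+=[0.0192, -3.7025]  P^+=[0.5521 0.2252; 0.2252 0.7554]
step 2: x^-=[-1.5359, -3.7025]  P^-=[1.0245 0.5634; 0.5634 0.9654]  H_jac=[0.2304 -0.0956]  S=[0.3684]  K=[0.4946; 0.1019]  nu=[0.7340]  x^+=[-1.1728, -3.6277]  P^+=[0.9344 0.5448; 0.5448 0.9615]
step 3: x^-=[-2.6964, -3.6277]  P^-=[1.7117 0.9697; 0.9697 1.1715]  H_jac=[0.1776 -0.1320]  S=[0.3589]  K=[0.4902; 0.0489]  nu=[0.7600]  x^+=[-2.3239, -3.5905]  P^+=[1.6254 0.9611; 0.9611 1.1707]

K[1,0] = 0.0489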